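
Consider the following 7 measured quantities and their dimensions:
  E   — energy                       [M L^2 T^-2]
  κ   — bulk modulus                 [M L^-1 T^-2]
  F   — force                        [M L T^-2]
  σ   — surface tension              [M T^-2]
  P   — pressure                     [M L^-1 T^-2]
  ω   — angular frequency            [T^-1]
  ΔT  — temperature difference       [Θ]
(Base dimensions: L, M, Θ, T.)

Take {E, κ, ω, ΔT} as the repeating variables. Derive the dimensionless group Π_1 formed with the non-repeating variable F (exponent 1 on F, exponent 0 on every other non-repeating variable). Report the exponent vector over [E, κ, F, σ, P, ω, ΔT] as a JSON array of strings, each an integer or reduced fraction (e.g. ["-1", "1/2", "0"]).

Write exponents as rows L,M,Θ,T / cols E,κ,F,σ,P,ω,ΔT:
  L: [ 2 -1  1  0 -1  0  0]
  M: [ 1  1  1  1  1  0  0]
  Θ: [ 0  0  0  0  0  0  1]
  T: [-2 -2 -2 -2 -2 -1  0]
RREF → pivots at {E,κ,ω,ΔT} ⇒ r = 4
Pivot set = {E,κ,ω,ΔT}, free = {F,σ,P}
RREF:
  r0: [   1    0  2/3  1/3    0    0    0]
  r1: [   0    1  1/3  2/3    1    0    0]
  r2: [   0    0    0    0    0    1    0]
  r3: [   0    0    0    0    0    0    1]
Fix exponent of F at 1, σ at 0, P at 0; solve each RREF row for its pivot's exponent:
  r0: exp(E) + (2/3)·1 = 0 ⇒ exp(E) = -2/3
  r1: exp(κ) + (1/3)·1 = 0 ⇒ exp(κ) = -1/3
  r2: exp(ω) + (0)·1 = 0 ⇒ exp(ω) = 0
  r3: exp(ΔT) + (0)·1 = 0 ⇒ exp(ΔT) = 0
Π_1 = E^(-2/3) · κ^(-1/3) · F

["-2/3", "-1/3", "1", "0", "0", "0", "0"]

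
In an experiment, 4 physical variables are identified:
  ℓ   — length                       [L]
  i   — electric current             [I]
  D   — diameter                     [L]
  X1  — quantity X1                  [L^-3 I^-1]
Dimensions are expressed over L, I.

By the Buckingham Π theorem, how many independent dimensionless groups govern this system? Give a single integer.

2

Write exponents as rows L,I / cols ℓ,i,D,X1:
  L: [ 1  0  1 -3]
  I: [ 0  1  0 -1]
RREF → pivots at {ℓ,i} ⇒ r = 2
n=4, r=2 ⇒ 2 dimensionless groups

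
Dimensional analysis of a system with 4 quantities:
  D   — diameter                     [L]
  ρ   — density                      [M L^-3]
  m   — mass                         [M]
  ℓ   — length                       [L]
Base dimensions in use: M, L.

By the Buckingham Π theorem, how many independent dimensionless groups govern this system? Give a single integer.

2

Dimensional matrix (M×L by D×ρ×m×ℓ):
  M: [ 0  1  1  0]
  L: [ 1 -3  0  1]
Row reduction gives pivot columns D,ρ; rank = 2
Π count = n − r = 4 − 2 = 2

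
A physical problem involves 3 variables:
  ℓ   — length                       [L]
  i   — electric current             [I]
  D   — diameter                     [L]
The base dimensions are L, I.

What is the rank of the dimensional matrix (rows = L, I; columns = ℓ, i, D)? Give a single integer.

Exponent matrix [L,I] × [ℓ,i,D]:
  L: [ 1  0  1]
  I: [ 0  1  0]
Row reduction gives pivot columns ℓ,i; rank = 2

2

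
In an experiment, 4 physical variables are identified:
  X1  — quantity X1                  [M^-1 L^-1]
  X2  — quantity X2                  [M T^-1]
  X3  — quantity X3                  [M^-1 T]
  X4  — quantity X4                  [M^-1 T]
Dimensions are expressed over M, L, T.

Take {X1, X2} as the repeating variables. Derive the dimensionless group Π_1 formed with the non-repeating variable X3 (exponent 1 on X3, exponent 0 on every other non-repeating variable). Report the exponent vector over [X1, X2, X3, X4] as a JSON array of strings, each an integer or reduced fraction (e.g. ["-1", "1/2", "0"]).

Write exponents as rows M,L,T / cols X1,X2,X3,X4:
  M: [-1  1 -1 -1]
  L: [-1  0  0  0]
  T: [ 0 -1  1  1]
RREF → pivots at {X1,X2} ⇒ r = 2
Repeat: X1,X2; free: X3,X4
RREF:
  r0: [   1    0    0    0]
  r1: [   0    1   -1   -1]
  r2: [   0    0    0    0]
Fix exponent of X3 at 1, X4 at 0; solve each RREF row for its pivot's exponent:
  r0: exp(X1) + (0)·1 = 0 ⇒ exp(X1) = 0
  r1: exp(X2) + (-1)·1 = 0 ⇒ exp(X2) = 1
Π_1 = X2 · X3

["0", "1", "1", "0"]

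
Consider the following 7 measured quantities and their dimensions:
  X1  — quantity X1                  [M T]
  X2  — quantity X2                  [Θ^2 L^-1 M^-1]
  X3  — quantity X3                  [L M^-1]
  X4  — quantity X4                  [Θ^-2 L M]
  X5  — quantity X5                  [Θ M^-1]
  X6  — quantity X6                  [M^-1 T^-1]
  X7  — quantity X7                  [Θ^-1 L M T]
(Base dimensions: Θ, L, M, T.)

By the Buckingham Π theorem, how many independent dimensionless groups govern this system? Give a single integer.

4

Write exponents as rows Θ,L,M,T / cols X1,X2,X3,X4,X5,X6,X7:
  Θ: [ 0  2  0 -2  1  0 -1]
  L: [ 0 -1  1  1  0  0  1]
  M: [ 1 -1 -1  1 -1 -1  1]
  T: [ 1  0  0  0  0 -1  1]
Echelon form has 3 nonzero rows (pivots: X1,X2,X3)
7 vars − rank 3 = 4 Π groups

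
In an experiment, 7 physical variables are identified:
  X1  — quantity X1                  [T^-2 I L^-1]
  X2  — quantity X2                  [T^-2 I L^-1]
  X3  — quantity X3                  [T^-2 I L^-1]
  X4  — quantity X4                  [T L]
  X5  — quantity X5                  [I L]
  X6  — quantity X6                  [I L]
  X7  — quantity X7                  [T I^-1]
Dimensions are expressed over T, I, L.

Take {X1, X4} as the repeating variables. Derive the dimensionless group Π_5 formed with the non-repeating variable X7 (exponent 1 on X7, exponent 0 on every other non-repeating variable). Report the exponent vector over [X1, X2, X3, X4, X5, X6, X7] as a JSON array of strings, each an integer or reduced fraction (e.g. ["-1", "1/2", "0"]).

Dimensional matrix (T×I×L by X1×X2×X3×X4×X5×X6×X7):
  T: [-2 -2 -2  1  0  0  1]
  I: [ 1  1  1  0  1  1 -1]
  L: [-1 -1 -1  1  1  1  0]
RREF → pivots at {X1,X4} ⇒ r = 2
Repeat: X1,X4; free: X2,X3,X5,X6,X7
RREF:
  r0: [   1    1    1    0    1    1   -1]
  r1: [   0    0    0    1    2    2   -1]
  r2: [   0    0    0    0    0    0    0]
Fix exponent of X7 at 1, X2 at 0, X3 at 0, X5 at 0, X6 at 0; solve each RREF row for its pivot's exponent:
  r0: exp(X1) + (-1)·1 = 0 ⇒ exp(X1) = 1
  r1: exp(X4) + (-1)·1 = 0 ⇒ exp(X4) = 1
Π_5 = X1 · X4 · X7

["1", "0", "0", "1", "0", "0", "1"]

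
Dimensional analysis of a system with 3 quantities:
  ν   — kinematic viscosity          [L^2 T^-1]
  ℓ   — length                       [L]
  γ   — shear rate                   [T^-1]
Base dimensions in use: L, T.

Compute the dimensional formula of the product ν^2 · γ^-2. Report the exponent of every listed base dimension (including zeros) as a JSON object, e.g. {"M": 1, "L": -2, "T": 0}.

Exponent matrix [L,T] × [ν,ℓ,γ]:
  L: [ 2  1  0]
  T: [-1  0 -1]
  [L]: (2)·2+(-2)·0 = 4
  [T]: (2)·-1+(-2)·-1 = 0
⇒ L^4

{"L": 4, "T": 0}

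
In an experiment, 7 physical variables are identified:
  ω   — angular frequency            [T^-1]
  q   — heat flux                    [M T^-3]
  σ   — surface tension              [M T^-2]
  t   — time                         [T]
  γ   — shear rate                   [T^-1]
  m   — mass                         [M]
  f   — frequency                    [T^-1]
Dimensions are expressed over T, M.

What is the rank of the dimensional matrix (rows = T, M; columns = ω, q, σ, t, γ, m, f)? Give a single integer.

Exponent matrix [T,M] × [ω,q,σ,t,γ,m,f]:
  T: [-1 -3 -2  1 -1  0 -1]
  M: [ 0  1  1  0  0  1  0]
RREF → pivots at {ω,q} ⇒ r = 2

2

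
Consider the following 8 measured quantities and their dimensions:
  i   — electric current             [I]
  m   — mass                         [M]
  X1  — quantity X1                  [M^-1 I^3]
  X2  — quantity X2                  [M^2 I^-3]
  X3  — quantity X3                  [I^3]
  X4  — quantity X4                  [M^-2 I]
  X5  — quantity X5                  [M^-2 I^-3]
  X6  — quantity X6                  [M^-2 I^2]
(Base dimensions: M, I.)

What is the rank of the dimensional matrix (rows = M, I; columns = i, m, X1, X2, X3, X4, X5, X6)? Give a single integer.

Write exponents as rows M,I / cols i,m,X1,X2,X3,X4,X5,X6:
  M: [ 0  1 -1  2  0 -2 -2 -2]
  I: [ 1  0  3 -3  3  1 -3  2]
Row reduction gives pivot columns i,m; rank = 2

2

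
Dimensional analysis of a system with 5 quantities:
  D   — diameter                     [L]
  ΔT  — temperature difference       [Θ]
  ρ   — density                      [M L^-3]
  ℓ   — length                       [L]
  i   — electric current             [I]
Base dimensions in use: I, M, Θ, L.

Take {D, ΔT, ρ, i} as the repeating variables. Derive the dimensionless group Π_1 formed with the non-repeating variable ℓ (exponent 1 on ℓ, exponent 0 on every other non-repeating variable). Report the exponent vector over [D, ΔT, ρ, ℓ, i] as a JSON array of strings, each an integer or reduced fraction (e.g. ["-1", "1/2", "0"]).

Exponent matrix [I,M,Θ,L] × [D,ΔT,ρ,ℓ,i]:
  I: [ 0  0  0  0  1]
  M: [ 0  0  1  0  0]
  Θ: [ 0  1  0  0  0]
  L: [ 1  0 -3  1  0]
RREF → pivots at {D,ΔT,ρ,i} ⇒ r = 4
Pivot set = {D,ΔT,ρ,i}, free = {ℓ}
RREF:
  r0: [   1    0    0    1    0]
  r1: [   0    1    0    0    0]
  r2: [   0    0    1    0    0]
  r3: [   0    0    0    0    1]
Fix exponent of ℓ at 1; solve each RREF row for its pivot's exponent:
  r0: exp(D) + (1)·1 = 0 ⇒ exp(D) = -1
  r1: exp(ΔT) + (0)·1 = 0 ⇒ exp(ΔT) = 0
  r2: exp(ρ) + (0)·1 = 0 ⇒ exp(ρ) = 0
  r3: exp(i) + (0)·1 = 0 ⇒ exp(i) = 0
Π_1 = D^-1 · ℓ

["-1", "0", "0", "1", "0"]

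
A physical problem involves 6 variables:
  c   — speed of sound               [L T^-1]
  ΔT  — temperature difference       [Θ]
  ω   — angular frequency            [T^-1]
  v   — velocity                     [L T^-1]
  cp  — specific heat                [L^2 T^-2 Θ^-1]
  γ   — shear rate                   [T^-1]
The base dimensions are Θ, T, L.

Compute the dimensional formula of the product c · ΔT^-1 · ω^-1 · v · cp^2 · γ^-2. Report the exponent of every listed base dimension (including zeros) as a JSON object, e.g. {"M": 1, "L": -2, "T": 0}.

{"Θ": -3, "T": -3, "L": 6}

Write exponents as rows Θ,T,L / cols c,ΔT,ω,v,cp,γ:
  Θ: [ 0  1  0  0 -1  0]
  T: [-1  0 -1 -1 -2 -1]
  L: [ 1  0  0  1  2  0]
  [Θ]: (1)·0+(-1)·1+(-1)·0+(1)·0+(2)·-1+(-2)·0 = -3
  [T]: (1)·-1+(-1)·0+(-1)·-1+(1)·-1+(2)·-2+(-2)·-1 = -3
  [L]: (1)·1+(-1)·0+(-1)·0+(1)·1+(2)·2+(-2)·0 = 6
⇒ Θ^-3 T^-3 L^6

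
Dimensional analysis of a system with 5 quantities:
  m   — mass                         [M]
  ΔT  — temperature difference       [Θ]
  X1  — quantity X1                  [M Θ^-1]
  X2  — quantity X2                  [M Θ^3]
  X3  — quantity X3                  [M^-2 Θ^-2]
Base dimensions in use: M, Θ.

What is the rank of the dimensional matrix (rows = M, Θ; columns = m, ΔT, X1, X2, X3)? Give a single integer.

2

Write exponents as rows M,Θ / cols m,ΔT,X1,X2,X3:
  M: [ 1  0  1  1 -2]
  Θ: [ 0  1 -1  3 -2]
Echelon form has 2 nonzero rows (pivots: m,ΔT)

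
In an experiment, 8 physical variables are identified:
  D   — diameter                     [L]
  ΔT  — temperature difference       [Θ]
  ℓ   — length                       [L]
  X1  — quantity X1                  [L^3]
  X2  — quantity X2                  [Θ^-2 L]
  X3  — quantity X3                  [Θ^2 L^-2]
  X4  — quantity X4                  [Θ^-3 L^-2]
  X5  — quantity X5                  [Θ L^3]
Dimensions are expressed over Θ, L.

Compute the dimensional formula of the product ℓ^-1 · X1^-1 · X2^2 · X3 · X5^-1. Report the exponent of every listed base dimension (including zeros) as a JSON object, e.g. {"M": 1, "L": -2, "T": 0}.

Dimensional matrix (Θ×L by D×ΔT×ℓ×X1×X2×X3×X4×X5):
  Θ: [ 0  1  0  0 -2  2 -3  1]
  L: [ 1  0  1  3  1 -2 -2  3]
  [Θ]: (-1)·0+(-1)·0+(2)·-2+(1)·2+(-1)·1 = -3
  [L]: (-1)·1+(-1)·3+(2)·1+(1)·-2+(-1)·3 = -7
⇒ Θ^-3 L^-7

{"Θ": -3, "L": -7}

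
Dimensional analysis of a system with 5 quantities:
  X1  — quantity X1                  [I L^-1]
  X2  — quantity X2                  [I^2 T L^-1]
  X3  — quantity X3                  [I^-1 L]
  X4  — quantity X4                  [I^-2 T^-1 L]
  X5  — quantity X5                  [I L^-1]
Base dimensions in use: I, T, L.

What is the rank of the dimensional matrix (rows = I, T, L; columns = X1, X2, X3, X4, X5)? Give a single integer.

Write exponents as rows I,T,L / cols X1,X2,X3,X4,X5:
  I: [ 1  2 -1 -2  1]
  T: [ 0  1  0 -1  0]
  L: [-1 -1  1  1 -1]
Row reduction gives pivot columns X1,X2; rank = 2

2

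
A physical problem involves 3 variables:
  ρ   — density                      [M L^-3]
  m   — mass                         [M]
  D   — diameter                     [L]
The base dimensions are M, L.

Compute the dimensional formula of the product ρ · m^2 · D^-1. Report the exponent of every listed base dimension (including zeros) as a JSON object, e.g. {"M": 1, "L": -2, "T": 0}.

{"M": 3, "L": -4}

Write exponents as rows M,L / cols ρ,m,D:
  M: [ 1  1  0]
  L: [-3  0  1]
  [M]: (1)·1+(2)·1+(-1)·0 = 3
  [L]: (1)·-3+(2)·0+(-1)·1 = -4
⇒ M^3 L^-4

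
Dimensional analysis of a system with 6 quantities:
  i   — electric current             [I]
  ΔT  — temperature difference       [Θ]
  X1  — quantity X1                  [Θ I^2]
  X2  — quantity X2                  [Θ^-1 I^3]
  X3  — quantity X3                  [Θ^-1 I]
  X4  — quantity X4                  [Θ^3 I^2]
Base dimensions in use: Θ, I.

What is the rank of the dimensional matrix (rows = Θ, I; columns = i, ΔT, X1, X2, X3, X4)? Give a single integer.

Dimensional matrix (Θ×I by i×ΔT×X1×X2×X3×X4):
  Θ: [ 0  1  1 -1 -1  3]
  I: [ 1  0  2  3  1  2]
Echelon form has 2 nonzero rows (pivots: i,ΔT)

2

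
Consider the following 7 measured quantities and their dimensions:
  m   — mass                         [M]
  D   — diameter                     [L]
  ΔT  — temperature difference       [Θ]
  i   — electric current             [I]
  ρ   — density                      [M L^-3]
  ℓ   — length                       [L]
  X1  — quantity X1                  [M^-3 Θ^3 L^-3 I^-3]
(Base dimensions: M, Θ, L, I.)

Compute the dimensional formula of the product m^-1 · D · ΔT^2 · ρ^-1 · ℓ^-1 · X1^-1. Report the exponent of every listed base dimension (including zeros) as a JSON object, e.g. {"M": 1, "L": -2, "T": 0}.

Exponent matrix [M,Θ,L,I] × [m,D,ΔT,i,ρ,ℓ,X1]:
  M: [ 1  0  0  0  1  0 -3]
  Θ: [ 0  0  1  0  0  0  3]
  L: [ 0  1  0  0 -3  1 -3]
  I: [ 0  0  0  1  0  0 -3]
  [M]: (-1)·1+(1)·0+(2)·0+(-1)·1+(-1)·0+(-1)·-3 = 1
  [Θ]: (-1)·0+(1)·0+(2)·1+(-1)·0+(-1)·0+(-1)·3 = -1
  [L]: (-1)·0+(1)·1+(2)·0+(-1)·-3+(-1)·1+(-1)·-3 = 6
  [I]: (-1)·0+(1)·0+(2)·0+(-1)·0+(-1)·0+(-1)·-3 = 3
⇒ M Θ^-1 L^6 I^3

{"M": 1, "Θ": -1, "L": 6, "I": 3}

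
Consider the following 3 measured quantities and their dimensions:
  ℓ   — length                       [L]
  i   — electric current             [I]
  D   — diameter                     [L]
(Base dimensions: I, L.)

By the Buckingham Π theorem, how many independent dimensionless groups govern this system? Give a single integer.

Write exponents as rows I,L / cols ℓ,i,D:
  I: [ 0  1  0]
  L: [ 1  0  1]
Row reduction gives pivot columns ℓ,i; rank = 2
n=3, r=2 ⇒ 1 dimensionless group

1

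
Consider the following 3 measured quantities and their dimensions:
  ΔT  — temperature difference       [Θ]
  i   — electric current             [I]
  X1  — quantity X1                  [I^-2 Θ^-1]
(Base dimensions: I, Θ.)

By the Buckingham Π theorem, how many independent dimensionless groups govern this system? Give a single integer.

1

Write exponents as rows I,Θ / cols ΔT,i,X1:
  I: [ 0  1 -2]
  Θ: [ 1  0 -1]
Row reduction gives pivot columns ΔT,i; rank = 2
Π count = n − r = 3 − 2 = 1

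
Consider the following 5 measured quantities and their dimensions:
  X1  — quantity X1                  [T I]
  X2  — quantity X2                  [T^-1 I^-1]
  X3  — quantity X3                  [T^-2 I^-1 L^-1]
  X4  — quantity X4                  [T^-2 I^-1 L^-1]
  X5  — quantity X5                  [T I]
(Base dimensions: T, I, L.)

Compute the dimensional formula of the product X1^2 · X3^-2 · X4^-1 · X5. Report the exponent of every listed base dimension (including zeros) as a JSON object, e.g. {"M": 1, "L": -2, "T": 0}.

{"T": 9, "I": 6, "L": 3}

Write exponents as rows T,I,L / cols X1,X2,X3,X4,X5:
  T: [ 1 -1 -2 -2  1]
  I: [ 1 -1 -1 -1  1]
  L: [ 0  0 -1 -1  0]
  [T]: (2)·1+(-2)·-2+(-1)·-2+(1)·1 = 9
  [I]: (2)·1+(-2)·-1+(-1)·-1+(1)·1 = 6
  [L]: (2)·0+(-2)·-1+(-1)·-1+(1)·0 = 3
⇒ T^9 I^6 L^3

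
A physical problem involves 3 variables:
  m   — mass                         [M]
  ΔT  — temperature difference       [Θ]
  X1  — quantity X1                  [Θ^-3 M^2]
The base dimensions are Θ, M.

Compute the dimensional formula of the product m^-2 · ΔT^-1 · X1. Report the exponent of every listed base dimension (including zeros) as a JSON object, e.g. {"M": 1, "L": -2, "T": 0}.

Dimensional matrix (Θ×M by m×ΔT×X1):
  Θ: [ 0  1 -3]
  M: [ 1  0  2]
  [Θ]: (-2)·0+(-1)·1+(1)·-3 = -4
  [M]: (-2)·1+(-1)·0+(1)·2 = 0
⇒ Θ^-4

{"Θ": -4, "M": 0}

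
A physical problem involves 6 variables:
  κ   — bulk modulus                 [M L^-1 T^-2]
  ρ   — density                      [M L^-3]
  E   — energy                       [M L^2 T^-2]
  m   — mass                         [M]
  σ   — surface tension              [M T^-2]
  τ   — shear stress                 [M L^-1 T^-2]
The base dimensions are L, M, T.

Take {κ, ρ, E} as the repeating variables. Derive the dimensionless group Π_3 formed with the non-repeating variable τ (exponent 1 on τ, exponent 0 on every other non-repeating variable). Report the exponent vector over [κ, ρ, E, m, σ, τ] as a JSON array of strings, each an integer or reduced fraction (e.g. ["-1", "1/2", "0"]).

["-1", "0", "0", "0", "0", "1"]

Exponent matrix [L,M,T] × [κ,ρ,E,m,σ,τ]:
  L: [-1 -3  2  0  0 -1]
  M: [ 1  1  1  1  1  1]
  T: [-2  0 -2  0 -2 -2]
RREF → pivots at {κ,ρ,E} ⇒ r = 3
Pivot set = {κ,ρ,E}, free = {m,σ,τ}
RREF:
  r0: [   1    0    0   -1  2/3    1]
  r1: [   0    1    0    1    0    0]
  r2: [   0    0    1    1  1/3    0]
Fix exponent of τ at 1, m at 0, σ at 0; solve each RREF row for its pivot's exponent:
  r0: exp(κ) + (1)·1 = 0 ⇒ exp(κ) = -1
  r1: exp(ρ) + (0)·1 = 0 ⇒ exp(ρ) = 0
  r2: exp(E) + (0)·1 = 0 ⇒ exp(E) = 0
Π_3 = κ^-1 · τ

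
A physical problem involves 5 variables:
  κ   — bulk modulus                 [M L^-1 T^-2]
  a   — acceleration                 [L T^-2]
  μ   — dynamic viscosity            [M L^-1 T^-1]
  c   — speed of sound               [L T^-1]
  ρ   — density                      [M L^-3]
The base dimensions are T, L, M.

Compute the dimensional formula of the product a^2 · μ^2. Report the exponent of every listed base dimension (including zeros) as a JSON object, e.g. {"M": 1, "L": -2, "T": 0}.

Write exponents as rows T,L,M / cols κ,a,μ,c,ρ:
  T: [-2 -2 -1 -1  0]
  L: [-1  1 -1  1 -3]
  M: [ 1  0  1  0  1]
  [T]: (2)·-2+(2)·-1 = -6
  [L]: (2)·1+(2)·-1 = 0
  [M]: (2)·0+(2)·1 = 2
⇒ T^-6 M^2

{"T": -6, "L": 0, "M": 2}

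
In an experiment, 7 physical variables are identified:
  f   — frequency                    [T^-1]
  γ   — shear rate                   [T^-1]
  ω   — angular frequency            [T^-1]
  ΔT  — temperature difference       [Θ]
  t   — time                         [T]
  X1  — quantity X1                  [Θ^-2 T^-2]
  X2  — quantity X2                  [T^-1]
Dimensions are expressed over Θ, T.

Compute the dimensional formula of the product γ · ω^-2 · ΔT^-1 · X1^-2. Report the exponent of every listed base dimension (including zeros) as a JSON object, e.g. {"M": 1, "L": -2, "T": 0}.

{"Θ": 3, "T": 5}

Dimensional matrix (Θ×T by f×γ×ω×ΔT×t×X1×X2):
  Θ: [ 0  0  0  1  0 -2  0]
  T: [-1 -1 -1  0  1 -2 -1]
  [Θ]: (1)·0+(-2)·0+(-1)·1+(-2)·-2 = 3
  [T]: (1)·-1+(-2)·-1+(-1)·0+(-2)·-2 = 5
⇒ Θ^3 T^5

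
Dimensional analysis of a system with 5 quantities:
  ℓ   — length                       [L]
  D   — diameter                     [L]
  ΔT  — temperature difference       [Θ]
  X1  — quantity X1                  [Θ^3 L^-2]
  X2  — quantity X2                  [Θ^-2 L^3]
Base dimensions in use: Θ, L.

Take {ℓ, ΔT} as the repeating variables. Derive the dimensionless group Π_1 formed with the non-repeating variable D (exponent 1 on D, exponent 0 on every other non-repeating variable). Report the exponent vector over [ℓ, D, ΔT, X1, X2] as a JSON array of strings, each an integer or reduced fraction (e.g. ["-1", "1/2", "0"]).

Exponent matrix [Θ,L] × [ℓ,D,ΔT,X1,X2]:
  Θ: [ 0  0  1  3 -2]
  L: [ 1  1  0 -2  3]
Echelon form has 2 nonzero rows (pivots: ℓ,ΔT)
Repeat: ℓ,ΔT; free: D,X1,X2
RREF:
  r0: [   1    1    0   -2    3]
  r1: [   0    0    1    3   -2]
Fix exponent of D at 1, X1 at 0, X2 at 0; solve each RREF row for its pivot's exponent:
  r0: exp(ℓ) + (1)·1 = 0 ⇒ exp(ℓ) = -1
  r1: exp(ΔT) + (0)·1 = 0 ⇒ exp(ΔT) = 0
Π_1 = ℓ^-1 · D

["-1", "1", "0", "0", "0"]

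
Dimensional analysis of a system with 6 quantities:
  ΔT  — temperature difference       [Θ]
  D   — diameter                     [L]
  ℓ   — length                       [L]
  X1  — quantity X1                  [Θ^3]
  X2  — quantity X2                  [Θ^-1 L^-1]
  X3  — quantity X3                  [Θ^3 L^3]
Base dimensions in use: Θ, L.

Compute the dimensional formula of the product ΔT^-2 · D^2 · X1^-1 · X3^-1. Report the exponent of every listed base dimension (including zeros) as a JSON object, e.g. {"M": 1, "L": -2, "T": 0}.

{"Θ": -8, "L": -1}

Exponent matrix [Θ,L] × [ΔT,D,ℓ,X1,X2,X3]:
  Θ: [ 1  0  0  3 -1  3]
  L: [ 0  1  1  0 -1  3]
  [Θ]: (-2)·1+(2)·0+(-1)·3+(-1)·3 = -8
  [L]: (-2)·0+(2)·1+(-1)·0+(-1)·3 = -1
⇒ Θ^-8 L^-1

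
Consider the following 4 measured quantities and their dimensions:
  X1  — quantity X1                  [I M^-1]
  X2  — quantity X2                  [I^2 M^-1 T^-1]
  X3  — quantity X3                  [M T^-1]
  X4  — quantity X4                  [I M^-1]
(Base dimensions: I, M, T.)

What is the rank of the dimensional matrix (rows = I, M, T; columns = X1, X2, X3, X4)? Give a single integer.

2

Write exponents as rows I,M,T / cols X1,X2,X3,X4:
  I: [ 1  2  0  1]
  M: [-1 -1  1 -1]
  T: [ 0 -1 -1  0]
RREF → pivots at {X1,X2} ⇒ r = 2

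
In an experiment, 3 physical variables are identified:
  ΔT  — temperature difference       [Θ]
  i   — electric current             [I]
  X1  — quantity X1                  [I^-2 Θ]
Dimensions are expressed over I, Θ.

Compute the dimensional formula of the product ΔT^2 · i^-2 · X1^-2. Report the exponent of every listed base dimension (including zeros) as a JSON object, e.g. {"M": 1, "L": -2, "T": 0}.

{"I": 2, "Θ": 0}

Write exponents as rows I,Θ / cols ΔT,i,X1:
  I: [ 0  1 -2]
  Θ: [ 1  0  1]
  [I]: (2)·0+(-2)·1+(-2)·-2 = 2
  [Θ]: (2)·1+(-2)·0+(-2)·1 = 0
⇒ I^2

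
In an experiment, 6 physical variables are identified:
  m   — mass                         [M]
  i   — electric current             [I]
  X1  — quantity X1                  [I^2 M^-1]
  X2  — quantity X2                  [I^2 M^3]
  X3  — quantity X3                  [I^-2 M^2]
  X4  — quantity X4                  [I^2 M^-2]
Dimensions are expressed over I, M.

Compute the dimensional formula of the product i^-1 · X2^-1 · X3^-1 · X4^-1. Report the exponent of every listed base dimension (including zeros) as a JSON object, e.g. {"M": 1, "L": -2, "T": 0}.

{"I": -3, "M": -3}

Dimensional matrix (I×M by m×i×X1×X2×X3×X4):
  I: [ 0  1  2  2 -2  2]
  M: [ 1  0 -1  3  2 -2]
  [I]: (-1)·1+(-1)·2+(-1)·-2+(-1)·2 = -3
  [M]: (-1)·0+(-1)·3+(-1)·2+(-1)·-2 = -3
⇒ I^-3 M^-3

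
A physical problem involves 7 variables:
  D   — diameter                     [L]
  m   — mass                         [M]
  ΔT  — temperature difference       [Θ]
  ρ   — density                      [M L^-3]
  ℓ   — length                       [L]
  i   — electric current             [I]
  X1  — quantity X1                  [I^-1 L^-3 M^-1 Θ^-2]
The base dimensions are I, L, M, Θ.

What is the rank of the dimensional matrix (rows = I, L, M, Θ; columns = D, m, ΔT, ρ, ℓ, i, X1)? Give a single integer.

Dimensional matrix (I×L×M×Θ by D×m×ΔT×ρ×ℓ×i×X1):
  I: [ 0  0  0  0  0  1 -1]
  L: [ 1  0  0 -3  1  0 -3]
  M: [ 0  1  0  1  0  0 -1]
  Θ: [ 0  0  1  0  0  0 -2]
RREF → pivots at {D,m,ΔT,i} ⇒ r = 4

4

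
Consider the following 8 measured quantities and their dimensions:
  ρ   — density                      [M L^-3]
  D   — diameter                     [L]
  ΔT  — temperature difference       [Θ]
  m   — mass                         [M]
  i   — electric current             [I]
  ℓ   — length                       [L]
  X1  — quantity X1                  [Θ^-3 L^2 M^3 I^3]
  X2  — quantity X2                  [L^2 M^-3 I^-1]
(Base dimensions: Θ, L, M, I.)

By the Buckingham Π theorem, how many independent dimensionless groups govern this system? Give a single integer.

4

Exponent matrix [Θ,L,M,I] × [ρ,D,ΔT,m,i,ℓ,X1,X2]:
  Θ: [ 0  0  1  0  0  0 -3  0]
  L: [-3  1  0  0  0  1  2  2]
  M: [ 1  0  0  1  0  0  3 -3]
  I: [ 0  0  0  0  1  0  3 -1]
Row reduction gives pivot columns ρ,D,ΔT,i; rank = 4
n=8, r=4 ⇒ 4 dimensionless groups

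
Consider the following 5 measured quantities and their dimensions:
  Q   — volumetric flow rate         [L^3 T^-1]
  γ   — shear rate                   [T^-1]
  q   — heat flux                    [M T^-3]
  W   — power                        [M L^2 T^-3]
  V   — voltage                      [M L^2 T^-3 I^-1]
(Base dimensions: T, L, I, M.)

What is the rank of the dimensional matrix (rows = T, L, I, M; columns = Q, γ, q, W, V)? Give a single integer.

4

Dimensional matrix (T×L×I×M by Q×γ×q×W×V):
  T: [-1 -1 -3 -3 -3]
  L: [ 3  0  0  2  2]
  I: [ 0  0  0  0 -1]
  M: [ 0  0  1  1  1]
Echelon form has 4 nonzero rows (pivots: Q,γ,q,V)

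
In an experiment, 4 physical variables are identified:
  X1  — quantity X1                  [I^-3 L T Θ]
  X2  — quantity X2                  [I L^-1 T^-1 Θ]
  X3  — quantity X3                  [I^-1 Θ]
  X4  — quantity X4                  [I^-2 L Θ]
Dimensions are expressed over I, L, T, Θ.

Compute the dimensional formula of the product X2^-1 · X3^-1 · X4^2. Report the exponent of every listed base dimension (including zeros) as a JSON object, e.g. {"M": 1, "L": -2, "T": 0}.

{"I": -4, "L": 3, "T": 1, "Θ": 0}

Dimensional matrix (I×L×T×Θ by X1×X2×X3×X4):
  I: [-3  1 -1 -2]
  L: [ 1 -1  0  1]
  T: [ 1 -1  0  0]
  Θ: [ 1  1  1  1]
  [I]: (-1)·1+(-1)·-1+(2)·-2 = -4
  [L]: (-1)·-1+(-1)·0+(2)·1 = 3
  [T]: (-1)·-1+(-1)·0+(2)·0 = 1
  [Θ]: (-1)·1+(-1)·1+(2)·1 = 0
⇒ I^-4 L^3 T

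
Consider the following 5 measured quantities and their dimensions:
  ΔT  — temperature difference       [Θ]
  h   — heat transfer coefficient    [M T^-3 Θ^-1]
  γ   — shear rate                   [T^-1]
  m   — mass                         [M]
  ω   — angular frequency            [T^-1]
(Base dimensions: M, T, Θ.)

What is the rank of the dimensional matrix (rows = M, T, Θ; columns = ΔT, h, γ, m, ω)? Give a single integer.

Write exponents as rows M,T,Θ / cols ΔT,h,γ,m,ω:
  M: [ 0  1  0  1  0]
  T: [ 0 -3 -1  0 -1]
  Θ: [ 1 -1  0  0  0]
Echelon form has 3 nonzero rows (pivots: ΔT,h,γ)

3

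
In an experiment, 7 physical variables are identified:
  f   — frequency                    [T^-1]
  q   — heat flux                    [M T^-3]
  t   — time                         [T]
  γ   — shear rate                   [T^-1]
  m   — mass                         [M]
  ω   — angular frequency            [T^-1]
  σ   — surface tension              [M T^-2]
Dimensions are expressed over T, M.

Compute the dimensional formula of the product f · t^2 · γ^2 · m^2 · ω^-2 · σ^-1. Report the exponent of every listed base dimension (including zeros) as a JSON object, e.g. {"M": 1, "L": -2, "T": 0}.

Write exponents as rows T,M / cols f,q,t,γ,m,ω,σ:
  T: [-1 -3  1 -1  0 -1 -2]
  M: [ 0  1  0  0  1  0  1]
  [T]: (1)·-1+(2)·1+(2)·-1+(2)·0+(-2)·-1+(-1)·-2 = 3
  [M]: (1)·0+(2)·0+(2)·0+(2)·1+(-2)·0+(-1)·1 = 1
⇒ T^3 M

{"T": 3, "M": 1}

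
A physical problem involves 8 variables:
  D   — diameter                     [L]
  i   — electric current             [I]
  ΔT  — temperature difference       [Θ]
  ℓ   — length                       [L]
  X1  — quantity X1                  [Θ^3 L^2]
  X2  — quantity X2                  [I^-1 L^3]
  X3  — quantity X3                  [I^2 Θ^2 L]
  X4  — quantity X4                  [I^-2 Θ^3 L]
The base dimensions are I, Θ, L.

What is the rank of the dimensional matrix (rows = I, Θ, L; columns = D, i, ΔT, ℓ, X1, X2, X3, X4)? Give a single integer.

Dimensional matrix (I×Θ×L by D×i×ΔT×ℓ×X1×X2×X3×X4):
  I: [ 0  1  0  0  0 -1  2 -2]
  Θ: [ 0  0  1  0  3  0  2  3]
  L: [ 1  0  0  1  2  3  1  1]
Echelon form has 3 nonzero rows (pivots: D,i,ΔT)

3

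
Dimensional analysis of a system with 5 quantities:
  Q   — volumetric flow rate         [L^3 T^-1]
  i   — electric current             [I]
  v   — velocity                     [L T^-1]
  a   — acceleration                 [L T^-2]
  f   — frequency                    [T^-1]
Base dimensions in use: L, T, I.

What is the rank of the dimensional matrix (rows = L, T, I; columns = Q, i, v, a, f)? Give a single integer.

3

Write exponents as rows L,T,I / cols Q,i,v,a,f:
  L: [ 3  0  1  1  0]
  T: [-1  0 -1 -2 -1]
  I: [ 0  1  0  0  0]
Echelon form has 3 nonzero rows (pivots: Q,i,v)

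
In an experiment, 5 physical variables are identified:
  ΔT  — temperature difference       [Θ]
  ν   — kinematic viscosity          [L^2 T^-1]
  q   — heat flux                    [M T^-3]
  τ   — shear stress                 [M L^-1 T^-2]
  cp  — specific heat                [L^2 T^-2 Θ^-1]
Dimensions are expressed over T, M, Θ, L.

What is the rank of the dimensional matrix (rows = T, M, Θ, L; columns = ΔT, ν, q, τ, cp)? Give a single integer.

Write exponents as rows T,M,Θ,L / cols ΔT,ν,q,τ,cp:
  T: [ 0 -1 -3 -2 -2]
  M: [ 0  0  1  1  0]
  Θ: [ 1  0  0  0 -1]
  L: [ 0  2  0 -1  2]
Row reduction gives pivot columns ΔT,ν,q,τ; rank = 4

4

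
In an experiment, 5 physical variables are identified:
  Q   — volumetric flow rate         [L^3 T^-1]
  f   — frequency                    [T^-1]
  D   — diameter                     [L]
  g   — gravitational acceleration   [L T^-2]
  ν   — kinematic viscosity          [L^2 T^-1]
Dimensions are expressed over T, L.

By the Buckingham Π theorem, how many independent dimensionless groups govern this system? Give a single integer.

3

Dimensional matrix (T×L by Q×f×D×g×ν):
  T: [-1 -1  0 -2 -1]
  L: [ 3  0  1  1  2]
Echelon form has 2 nonzero rows (pivots: Q,f)
5 vars − rank 2 = 3 Π groups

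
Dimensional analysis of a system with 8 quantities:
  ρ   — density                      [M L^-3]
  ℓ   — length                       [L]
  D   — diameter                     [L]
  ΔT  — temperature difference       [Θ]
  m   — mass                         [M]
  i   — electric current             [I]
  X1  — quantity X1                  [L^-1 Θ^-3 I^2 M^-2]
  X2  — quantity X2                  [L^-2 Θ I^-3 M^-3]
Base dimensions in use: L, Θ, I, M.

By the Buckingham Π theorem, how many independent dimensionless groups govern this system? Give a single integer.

4

Exponent matrix [L,Θ,I,M] × [ρ,ℓ,D,ΔT,m,i,X1,X2]:
  L: [-3  1  1  0  0  0 -1 -2]
  Θ: [ 0  0  0  1  0  0 -3  1]
  I: [ 0  0  0  0  0  1  2 -3]
  M: [ 1  0  0  0  1  0 -2 -3]
Row reduction gives pivot columns ρ,ℓ,ΔT,i; rank = 4
n=8, r=4 ⇒ 4 dimensionless groups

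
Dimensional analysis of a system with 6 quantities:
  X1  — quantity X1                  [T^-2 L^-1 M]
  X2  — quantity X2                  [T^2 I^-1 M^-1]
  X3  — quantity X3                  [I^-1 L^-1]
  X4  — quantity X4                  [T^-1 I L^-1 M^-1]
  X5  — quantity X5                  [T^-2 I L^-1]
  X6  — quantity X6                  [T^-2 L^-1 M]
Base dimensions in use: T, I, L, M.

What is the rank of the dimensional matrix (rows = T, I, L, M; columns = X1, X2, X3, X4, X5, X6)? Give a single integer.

Dimensional matrix (T×I×L×M by X1×X2×X3×X4×X5×X6):
  T: [-2  2  0 -1 -2 -2]
  I: [ 0 -1 -1  1  1  0]
  L: [-1  0 -1 -1 -1 -1]
  M: [ 1 -1  0 -1  0  1]
Row reduction gives pivot columns X1,X2,X4; rank = 3

3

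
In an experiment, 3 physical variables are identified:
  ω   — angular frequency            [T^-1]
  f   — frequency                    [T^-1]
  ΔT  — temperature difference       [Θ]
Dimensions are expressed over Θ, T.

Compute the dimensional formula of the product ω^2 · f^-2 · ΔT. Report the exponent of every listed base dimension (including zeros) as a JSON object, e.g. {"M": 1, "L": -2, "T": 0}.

{"Θ": 1, "T": 0}

Dimensional matrix (Θ×T by ω×f×ΔT):
  Θ: [ 0  0  1]
  T: [-1 -1  0]
  [Θ]: (2)·0+(-2)·0+(1)·1 = 1
  [T]: (2)·-1+(-2)·-1+(1)·0 = 0
⇒ Θ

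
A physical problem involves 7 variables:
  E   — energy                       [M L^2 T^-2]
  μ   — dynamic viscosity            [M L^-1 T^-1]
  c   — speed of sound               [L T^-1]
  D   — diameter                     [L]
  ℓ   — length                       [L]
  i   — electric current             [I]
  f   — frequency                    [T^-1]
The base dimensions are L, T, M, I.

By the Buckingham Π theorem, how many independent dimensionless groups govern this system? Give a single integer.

3

Dimensional matrix (L×T×M×I by E×μ×c×D×ℓ×i×f):
  L: [ 2 -1  1  1  1  0  0]
  T: [-2 -1 -1  0  0  0 -1]
  M: [ 1  1  0  0  0  0  0]
  I: [ 0  0  0  0  0  1  0]
Row reduction gives pivot columns E,μ,c,i; rank = 4
n=7, r=4 ⇒ 3 dimensionless groups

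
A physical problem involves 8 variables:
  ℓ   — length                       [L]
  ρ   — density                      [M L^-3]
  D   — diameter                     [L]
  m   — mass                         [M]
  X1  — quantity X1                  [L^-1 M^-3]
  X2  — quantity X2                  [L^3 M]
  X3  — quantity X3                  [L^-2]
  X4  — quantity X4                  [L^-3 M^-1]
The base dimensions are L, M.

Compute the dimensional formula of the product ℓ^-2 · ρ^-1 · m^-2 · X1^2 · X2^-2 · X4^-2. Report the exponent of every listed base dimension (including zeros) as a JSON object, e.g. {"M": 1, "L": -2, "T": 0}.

{"L": -1, "M": -9}

Write exponents as rows L,M / cols ℓ,ρ,D,m,X1,X2,X3,X4:
  L: [ 1 -3  1  0 -1  3 -2 -3]
  M: [ 0  1  0  1 -3  1  0 -1]
  [L]: (-2)·1+(-1)·-3+(-2)·0+(2)·-1+(-2)·3+(-2)·-3 = -1
  [M]: (-2)·0+(-1)·1+(-2)·1+(2)·-3+(-2)·1+(-2)·-1 = -9
⇒ L^-1 M^-9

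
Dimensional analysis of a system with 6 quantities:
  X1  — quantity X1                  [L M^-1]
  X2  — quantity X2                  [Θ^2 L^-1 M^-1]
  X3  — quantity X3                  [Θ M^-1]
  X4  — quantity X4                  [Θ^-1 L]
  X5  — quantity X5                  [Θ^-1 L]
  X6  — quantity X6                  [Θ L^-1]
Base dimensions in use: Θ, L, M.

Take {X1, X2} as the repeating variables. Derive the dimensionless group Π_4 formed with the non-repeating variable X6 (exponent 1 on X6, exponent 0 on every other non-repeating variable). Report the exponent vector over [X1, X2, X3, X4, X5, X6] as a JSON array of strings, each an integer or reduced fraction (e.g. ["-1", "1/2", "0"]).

["1/2", "-1/2", "0", "0", "0", "1"]

Write exponents as rows Θ,L,M / cols X1,X2,X3,X4,X5,X6:
  Θ: [ 0  2  1 -1 -1  1]
  L: [ 1 -1  0  1  1 -1]
  M: [-1 -1 -1  0  0  0]
Echelon form has 2 nonzero rows (pivots: X1,X2)
Repeat: X1,X2; free: X3,X4,X5,X6
RREF:
  r0: [   1    0  1/2  1/2  1/2 -1/2]
  r1: [   0    1  1/2 -1/2 -1/2  1/2]
  r2: [   0    0    0    0    0    0]
Fix exponent of X6 at 1, X3 at 0, X4 at 0, X5 at 0; solve each RREF row for its pivot's exponent:
  r0: exp(X1) + (-1/2)·1 = 0 ⇒ exp(X1) = 1/2
  r1: exp(X2) + (1/2)·1 = 0 ⇒ exp(X2) = -1/2
Π_4 = X1^(1/2) · X2^(-1/2) · X6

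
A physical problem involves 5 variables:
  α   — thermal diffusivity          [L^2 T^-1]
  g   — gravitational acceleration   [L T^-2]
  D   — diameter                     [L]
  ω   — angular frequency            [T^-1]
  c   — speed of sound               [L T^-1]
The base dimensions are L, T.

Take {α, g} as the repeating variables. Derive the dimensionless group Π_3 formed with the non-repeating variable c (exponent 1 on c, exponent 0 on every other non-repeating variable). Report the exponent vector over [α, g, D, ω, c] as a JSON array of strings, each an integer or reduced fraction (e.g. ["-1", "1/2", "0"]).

["-1/3", "-1/3", "0", "0", "1"]

Dimensional matrix (L×T by α×g×D×ω×c):
  L: [ 2  1  1  0  1]
  T: [-1 -2  0 -1 -1]
RREF → pivots at {α,g} ⇒ r = 2
Repeat: α,g; free: D,ω,c
RREF:
  r0: [   1    0  2/3 -1/3  1/3]
  r1: [   0    1 -1/3  2/3  1/3]
Fix exponent of c at 1, D at 0, ω at 0; solve each RREF row for its pivot's exponent:
  r0: exp(α) + (1/3)·1 = 0 ⇒ exp(α) = -1/3
  r1: exp(g) + (1/3)·1 = 0 ⇒ exp(g) = -1/3
Π_3 = α^(-1/3) · g^(-1/3) · c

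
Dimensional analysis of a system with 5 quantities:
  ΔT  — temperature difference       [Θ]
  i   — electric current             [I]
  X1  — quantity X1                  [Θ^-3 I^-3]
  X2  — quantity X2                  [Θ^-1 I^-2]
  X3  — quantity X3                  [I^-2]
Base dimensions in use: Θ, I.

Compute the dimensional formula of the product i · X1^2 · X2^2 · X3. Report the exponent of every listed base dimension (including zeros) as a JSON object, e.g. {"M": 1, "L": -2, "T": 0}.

Write exponents as rows Θ,I / cols ΔT,i,X1,X2,X3:
  Θ: [ 1  0 -3 -1  0]
  I: [ 0  1 -3 -2 -2]
  [Θ]: (1)·0+(2)·-3+(2)·-1+(1)·0 = -8
  [I]: (1)·1+(2)·-3+(2)·-2+(1)·-2 = -11
⇒ Θ^-8 I^-11

{"Θ": -8, "I": -11}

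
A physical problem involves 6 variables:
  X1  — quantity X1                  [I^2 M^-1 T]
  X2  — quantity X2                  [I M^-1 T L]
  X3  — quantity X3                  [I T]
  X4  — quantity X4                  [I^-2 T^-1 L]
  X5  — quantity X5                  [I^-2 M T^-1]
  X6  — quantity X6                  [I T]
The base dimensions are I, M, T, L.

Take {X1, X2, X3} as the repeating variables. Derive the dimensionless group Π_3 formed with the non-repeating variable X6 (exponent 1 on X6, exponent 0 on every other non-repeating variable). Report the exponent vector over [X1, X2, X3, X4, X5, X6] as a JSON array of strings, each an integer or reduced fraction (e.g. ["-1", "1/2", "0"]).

["0", "0", "-1", "0", "0", "1"]

Dimensional matrix (I×M×T×L by X1×X2×X3×X4×X5×X6):
  I: [ 2  1  1 -2 -2  1]
  M: [-1 -1  0  0  1  0]
  T: [ 1  1  1 -1 -1  1]
  L: [ 0  1  0  1  0  0]
RREF → pivots at {X1,X2,X3} ⇒ r = 3
Repeat: X1,X2,X3; free: X4,X5,X6
RREF:
  r0: [   1    0    0   -1   -1    0]
  r1: [   0    1    0    1    0    0]
  r2: [   0    0    1   -1    0    1]
  r3: [   0    0    0    0    0    0]
Fix exponent of X6 at 1, X4 at 0, X5 at 0; solve each RREF row for its pivot's exponent:
  r0: exp(X1) + (0)·1 = 0 ⇒ exp(X1) = 0
  r1: exp(X2) + (0)·1 = 0 ⇒ exp(X2) = 0
  r2: exp(X3) + (1)·1 = 0 ⇒ exp(X3) = -1
Π_3 = X3^-1 · X6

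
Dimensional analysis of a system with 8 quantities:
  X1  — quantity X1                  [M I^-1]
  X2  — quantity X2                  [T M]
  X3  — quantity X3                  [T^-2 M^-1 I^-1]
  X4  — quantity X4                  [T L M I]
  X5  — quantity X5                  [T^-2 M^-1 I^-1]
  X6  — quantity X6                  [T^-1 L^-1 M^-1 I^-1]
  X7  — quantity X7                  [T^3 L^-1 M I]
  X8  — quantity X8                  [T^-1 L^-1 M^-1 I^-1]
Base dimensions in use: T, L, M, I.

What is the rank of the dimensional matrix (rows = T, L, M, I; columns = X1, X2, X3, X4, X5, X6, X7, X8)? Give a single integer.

3

Exponent matrix [T,L,M,I] × [X1,X2,X3,X4,X5,X6,X7,X8]:
  T: [ 0  1 -2  1 -2 -1  3 -1]
  L: [ 0  0  0  1  0 -1 -1 -1]
  M: [ 1  1 -1  1 -1 -1  1 -1]
  I: [-1  0 -1  1 -1 -1  1 -1]
RREF → pivots at {X1,X2,X4} ⇒ r = 3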